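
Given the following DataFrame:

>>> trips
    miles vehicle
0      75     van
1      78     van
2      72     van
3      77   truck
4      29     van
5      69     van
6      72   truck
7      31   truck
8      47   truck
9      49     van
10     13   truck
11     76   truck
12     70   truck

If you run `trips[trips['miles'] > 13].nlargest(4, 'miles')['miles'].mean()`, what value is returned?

76.5

filter rows where miles > 13:
    miles vehicle
0      75     van
1      78     van
2      72     van
3      77   truck
4      29     van
5      69     van
6      72   truck
7      31   truck
8      47   truck
9      49     van
11     76   truck
12     70   truck
take 4 rows with largest miles:
    miles vehicle
1      78     van
3      77   truck
11     76   truck
0      75     van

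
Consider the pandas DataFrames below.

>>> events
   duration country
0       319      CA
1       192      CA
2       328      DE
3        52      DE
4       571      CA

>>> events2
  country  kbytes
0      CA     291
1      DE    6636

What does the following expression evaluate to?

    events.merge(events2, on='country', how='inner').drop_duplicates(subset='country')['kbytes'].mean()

merge on 'country' (how='inner') → 5 rows:
   duration country  kbytes
0       319      CA     291
1       192      CA     291
2       328      DE    6636
3        52      DE    6636
4       571      CA     291
drop duplicate country (keep=first):
   duration country  kbytes
0       319      CA     291
2       328      DE    6636
So mean() = 3463.5.

3463.5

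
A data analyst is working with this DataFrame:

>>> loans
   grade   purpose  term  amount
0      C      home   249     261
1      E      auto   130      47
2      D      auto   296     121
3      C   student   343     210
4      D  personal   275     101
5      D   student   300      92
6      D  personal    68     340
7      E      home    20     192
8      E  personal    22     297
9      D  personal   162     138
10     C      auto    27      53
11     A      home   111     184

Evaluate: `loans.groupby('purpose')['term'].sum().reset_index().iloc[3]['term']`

643

group by purpose, sum of term:
purpose
auto        453
home        380
personal    527
student     643
Name: term, dtype: int64
reset_index():
    purpose  term
0      auto   453
1      home   380
2  personal   527
3   student   643
So iloc[3]['term'] = 643.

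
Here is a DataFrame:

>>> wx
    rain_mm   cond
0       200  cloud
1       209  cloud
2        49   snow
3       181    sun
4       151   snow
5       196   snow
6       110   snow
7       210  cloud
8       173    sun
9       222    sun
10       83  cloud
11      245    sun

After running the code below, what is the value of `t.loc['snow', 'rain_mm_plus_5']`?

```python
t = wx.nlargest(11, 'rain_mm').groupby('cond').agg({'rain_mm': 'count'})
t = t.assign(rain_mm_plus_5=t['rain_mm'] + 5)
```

take 11 rows with largest rain_mm:
    rain_mm   cond
11      245    sun
9       222    sun
7       210  cloud
1       209  cloud
0       200  cloud
5       196   snow
3       181    sun
8       173    sun
4       151   snow
6       110   snow
10       83  cloud
group by cond, count of rain_mm:
       rain_mm
cond          
cloud        4
snow         3
sun          4
add column rain_mm_plus_5 = t['rain_mm'] + 5:
       rain_mm  rain_mm_plus_5
cond                          
cloud        4               9
snow         3               8
sun          4               9

8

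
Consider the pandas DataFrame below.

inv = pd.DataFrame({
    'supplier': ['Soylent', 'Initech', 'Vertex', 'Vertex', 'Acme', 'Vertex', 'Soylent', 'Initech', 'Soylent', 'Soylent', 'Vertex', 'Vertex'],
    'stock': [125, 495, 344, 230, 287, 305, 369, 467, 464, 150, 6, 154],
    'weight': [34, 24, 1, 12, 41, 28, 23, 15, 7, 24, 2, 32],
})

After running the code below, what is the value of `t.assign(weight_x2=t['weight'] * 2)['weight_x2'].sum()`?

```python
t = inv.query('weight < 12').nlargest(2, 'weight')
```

filter rows where weight < 12:
   supplier  stock  weight
2    Vertex    344       1
8   Soylent    464       7
10   Vertex      6       2
take 2 rows with largest weight:
   supplier  stock  weight
8   Soylent    464       7
10   Vertex      6       2
add column weight_x2 = t['weight'] * 2:
   supplier  stock  weight  weight_x2
8   Soylent    464       7         14
10   Vertex      6       2          4
Hence 18.

18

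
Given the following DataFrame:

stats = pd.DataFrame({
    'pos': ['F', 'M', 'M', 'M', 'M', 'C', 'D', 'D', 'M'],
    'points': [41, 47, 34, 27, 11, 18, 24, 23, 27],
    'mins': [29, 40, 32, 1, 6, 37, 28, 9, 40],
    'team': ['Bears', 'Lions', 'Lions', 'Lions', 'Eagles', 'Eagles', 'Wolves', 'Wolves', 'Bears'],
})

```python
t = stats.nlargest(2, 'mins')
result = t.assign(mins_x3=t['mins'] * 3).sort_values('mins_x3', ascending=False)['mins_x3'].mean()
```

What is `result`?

120.0

take 2 rows with largest mins:
  pos  points  mins   team
1   M      47    40  Lions
8   M      27    40  Bears
add column mins_x3 = t['mins'] * 3:
  pos  points  mins   team  mins_x3
1   M      47    40  Lions      120
8   M      27    40  Bears      120
sort by mins_x3 descending:
  pos  points  mins   team  mins_x3
1   M      47    40  Lions      120
8   M      27    40  Bears      120
So mean() = 120.0.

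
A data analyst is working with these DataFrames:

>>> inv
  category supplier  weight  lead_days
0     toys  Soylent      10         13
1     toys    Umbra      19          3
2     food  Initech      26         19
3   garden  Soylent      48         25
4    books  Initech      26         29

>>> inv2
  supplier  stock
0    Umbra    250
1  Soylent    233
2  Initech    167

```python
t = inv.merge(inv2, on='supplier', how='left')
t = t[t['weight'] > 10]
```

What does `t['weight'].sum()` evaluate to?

merge on 'supplier' (how='left') → 5 rows:
  category supplier  weight  lead_days  stock
0     toys  Soylent      10         13    233
1     toys    Umbra      19          3    250
2     food  Initech      26         19    167
3   garden  Soylent      48         25    233
4    books  Initech      26         29    167
filter rows where weight > 10:
  category supplier  weight  lead_days  stock
1     toys    Umbra      19          3    250
2     food  Initech      26         19    167
3   garden  Soylent      48         25    233
4    books  Initech      26         29    167

119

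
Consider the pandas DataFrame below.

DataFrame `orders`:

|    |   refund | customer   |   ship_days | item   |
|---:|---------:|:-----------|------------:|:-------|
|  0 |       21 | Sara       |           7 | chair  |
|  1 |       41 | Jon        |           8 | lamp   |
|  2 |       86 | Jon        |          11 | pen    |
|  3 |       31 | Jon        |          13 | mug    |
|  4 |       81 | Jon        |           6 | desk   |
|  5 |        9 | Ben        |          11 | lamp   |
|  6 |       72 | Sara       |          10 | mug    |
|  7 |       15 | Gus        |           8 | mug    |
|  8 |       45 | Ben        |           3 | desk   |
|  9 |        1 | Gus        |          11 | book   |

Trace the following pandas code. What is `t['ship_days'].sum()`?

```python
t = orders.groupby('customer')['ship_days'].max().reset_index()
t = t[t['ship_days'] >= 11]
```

35

group by customer, max of ship_days:
customer
Ben     11
Gus     11
Jon     13
Sara    10
Name: ship_days, dtype: int64
reset_index():
  customer  ship_days
0      Ben         11
1      Gus         11
2      Jon         13
3     Sara         10
filter rows where ship_days >= 11:
  customer  ship_days
0      Ben         11
1      Gus         11
2      Jon         13
The sum of column 'ship_days' is 35.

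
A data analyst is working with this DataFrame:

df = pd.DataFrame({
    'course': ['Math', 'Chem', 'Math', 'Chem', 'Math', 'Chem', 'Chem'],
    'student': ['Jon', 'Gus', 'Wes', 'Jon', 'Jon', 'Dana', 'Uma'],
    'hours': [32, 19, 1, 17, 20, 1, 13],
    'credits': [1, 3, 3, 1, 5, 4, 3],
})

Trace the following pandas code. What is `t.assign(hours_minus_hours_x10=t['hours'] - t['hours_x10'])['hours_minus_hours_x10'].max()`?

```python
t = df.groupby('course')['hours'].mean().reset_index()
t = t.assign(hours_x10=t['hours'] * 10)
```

group by course, mean of hours:
course
Chem    12.500000
Math    17.666667
Name: hours, dtype: float64
reset_index():
  course      hours
0   Chem  12.500000
1   Math  17.666667
add column hours_x10 = t['hours'] * 10:
  course      hours   hours_x10
0   Chem  12.500000  125.000000
1   Math  17.666667  176.666667
add column hours_minus_hours_x10 = t['hours'] - t['hours_x10']:
  course      hours   hours_x10  hours_minus_hours_x10
0   Chem  12.500000  125.000000                 -112.5
1   Math  17.666667  176.666667                 -159.0

-112.5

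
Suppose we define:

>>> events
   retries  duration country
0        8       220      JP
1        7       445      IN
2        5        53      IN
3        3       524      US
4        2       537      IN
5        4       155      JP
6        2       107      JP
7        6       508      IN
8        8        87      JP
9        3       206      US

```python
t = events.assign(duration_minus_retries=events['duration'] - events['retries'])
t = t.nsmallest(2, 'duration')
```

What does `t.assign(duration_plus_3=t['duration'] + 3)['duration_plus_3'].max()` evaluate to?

add column duration_minus_retries = events['duration'] - events['retries']:
   retries  duration country  duration_minus_retries
0        8       220      JP                     212
1        7       445      IN                     438
2        5        53      IN                      48
3        3       524      US                     521
4        2       537      IN                     535
5        4       155      JP                     151
6        2       107      JP                     105
7        6       508      IN                     502
8        8        87      JP                      79
9        3       206      US                     203
take 2 rows with smallest duration:
   retries  duration country  duration_minus_retries
2        5        53      IN                      48
8        8        87      JP                      79
add column duration_plus_3 = t['duration'] + 3:
   retries  duration country  duration_minus_retries  duration_plus_3
2        5        53      IN                      48               56
8        8        87      JP                      79               90
So max() = 90.

90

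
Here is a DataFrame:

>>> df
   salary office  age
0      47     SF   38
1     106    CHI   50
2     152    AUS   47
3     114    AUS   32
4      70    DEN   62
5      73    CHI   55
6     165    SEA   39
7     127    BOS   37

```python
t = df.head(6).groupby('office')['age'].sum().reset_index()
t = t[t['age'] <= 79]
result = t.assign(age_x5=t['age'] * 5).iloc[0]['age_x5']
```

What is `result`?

take first 6 rows:
   salary office  age
0      47     SF   38
1     106    CHI   50
2     152    AUS   47
3     114    AUS   32
4      70    DEN   62
5      73    CHI   55
group by office, sum of age:
office
AUS     79
CHI    105
DEN     62
SF      38
Name: age, dtype: int64
reset_index():
  office  age
0    AUS   79
1    CHI  105
2    DEN   62
3     SF   38
filter rows where age <= 79:
  office  age
0    AUS   79
2    DEN   62
3     SF   38
add column age_x5 = t['age'] * 5:
  office  age  age_x5
0    AUS   79     395
2    DEN   62     310
3     SF   38     190
Hence 395.

395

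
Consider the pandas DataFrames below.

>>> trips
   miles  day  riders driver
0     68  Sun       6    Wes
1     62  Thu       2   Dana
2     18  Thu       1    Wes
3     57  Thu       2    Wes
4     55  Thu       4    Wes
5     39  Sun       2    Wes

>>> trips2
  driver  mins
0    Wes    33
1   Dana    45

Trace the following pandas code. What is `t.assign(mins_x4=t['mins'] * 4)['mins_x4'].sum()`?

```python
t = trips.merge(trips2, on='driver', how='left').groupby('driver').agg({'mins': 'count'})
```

merge on 'driver' (how='left') → 6 rows:
   miles  day  riders driver  mins
0     68  Sun       6    Wes    33
1     62  Thu       2   Dana    45
2     18  Thu       1    Wes    33
3     57  Thu       2    Wes    33
4     55  Thu       4    Wes    33
5     39  Sun       2    Wes    33
group by driver, count of mins:
        mins
driver      
Dana       1
Wes        5
add column mins_x4 = t['mins'] * 4:
        mins  mins_x4
driver               
Dana       1        4
Wes        5       20
Finally, sum of column 'mins_x4' = 24.

24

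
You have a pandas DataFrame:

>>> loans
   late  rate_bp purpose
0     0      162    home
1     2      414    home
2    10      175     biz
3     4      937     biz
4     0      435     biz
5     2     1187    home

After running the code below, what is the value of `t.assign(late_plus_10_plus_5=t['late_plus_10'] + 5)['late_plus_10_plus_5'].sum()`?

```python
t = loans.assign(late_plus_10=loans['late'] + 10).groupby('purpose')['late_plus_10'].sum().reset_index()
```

add column late_plus_10 = loans['late'] + 10:
   late  rate_bp purpose  late_plus_10
0     0      162    home            10
1     2      414    home            12
2    10      175     biz            20
3     4      937     biz            14
4     0      435     biz            10
5     2     1187    home            12
group by purpose, sum of late_plus_10:
purpose
biz     44
home    34
Name: late_plus_10, dtype: int64
reset_index():
  purpose  late_plus_10
0     biz            44
1    home            34
add column late_plus_10_plus_5 = t['late_plus_10'] + 5:
  purpose  late_plus_10  late_plus_10_plus_5
0     biz            44                   49
1    home            34                   39
Then the sum of column 'late_plus_10_plus_5': 88

88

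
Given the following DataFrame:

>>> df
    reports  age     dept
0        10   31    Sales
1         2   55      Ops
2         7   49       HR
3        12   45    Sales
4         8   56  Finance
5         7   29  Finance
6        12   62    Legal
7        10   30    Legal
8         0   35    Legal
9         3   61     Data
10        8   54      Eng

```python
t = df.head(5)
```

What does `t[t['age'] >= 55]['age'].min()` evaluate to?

55

take first 5 rows:
   reports  age     dept
0       10   31    Sales
1        2   55      Ops
2        7   49       HR
3       12   45    Sales
4        8   56  Finance
filter rows where age >= 55:
   reports  age     dept
1        2   55      Ops
4        8   56  Finance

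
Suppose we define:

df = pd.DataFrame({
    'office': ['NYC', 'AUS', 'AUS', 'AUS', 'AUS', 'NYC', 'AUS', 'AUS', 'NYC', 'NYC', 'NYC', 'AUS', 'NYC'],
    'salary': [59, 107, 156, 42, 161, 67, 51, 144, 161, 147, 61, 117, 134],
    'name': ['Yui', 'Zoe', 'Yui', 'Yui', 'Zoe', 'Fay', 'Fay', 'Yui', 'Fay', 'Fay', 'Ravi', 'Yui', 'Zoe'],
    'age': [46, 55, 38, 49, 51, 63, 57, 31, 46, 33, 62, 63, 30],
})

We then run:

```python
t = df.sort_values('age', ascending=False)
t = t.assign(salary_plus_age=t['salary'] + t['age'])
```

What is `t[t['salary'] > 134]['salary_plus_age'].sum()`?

sort by age descending:
   office  salary  name  age
5     NYC      67   Fay   63
11    AUS     117   Yui   63
10    NYC      61  Ravi   62
6     AUS      51   Fay   57
1     AUS     107   Zoe   55
4     AUS     161   Zoe   51
3     AUS      42   Yui   49
0     NYC      59   Yui   46
8     NYC     161   Fay   46
2     AUS     156   Yui   38
9     NYC     147   Fay   33
7     AUS     144   Yui   31
12    NYC     134   Zoe   30
add column salary_plus_age = t['salary'] + t['age']:
   office  salary  name  age  salary_plus_age
5     NYC      67   Fay   63              130
11    AUS     117   Yui   63              180
10    NYC      61  Ravi   62              123
6     AUS      51   Fay   57              108
1     AUS     107   Zoe   55              162
4     AUS     161   Zoe   51              212
3     AUS      42   Yui   49               91
0     NYC      59   Yui   46              105
8     NYC     161   Fay   46              207
2     AUS     156   Yui   38              194
9     NYC     147   Fay   33              180
7     AUS     144   Yui   31              175
12    NYC     134   Zoe   30              164
filter rows where salary > 134:
  office  salary name  age  salary_plus_age
4    AUS     161  Zoe   51              212
8    NYC     161  Fay   46              207
2    AUS     156  Yui   38              194
9    NYC     147  Fay   33              180
7    AUS     144  Yui   31              175
Reading off the sum of column 'salary_plus_age', we get 968.

968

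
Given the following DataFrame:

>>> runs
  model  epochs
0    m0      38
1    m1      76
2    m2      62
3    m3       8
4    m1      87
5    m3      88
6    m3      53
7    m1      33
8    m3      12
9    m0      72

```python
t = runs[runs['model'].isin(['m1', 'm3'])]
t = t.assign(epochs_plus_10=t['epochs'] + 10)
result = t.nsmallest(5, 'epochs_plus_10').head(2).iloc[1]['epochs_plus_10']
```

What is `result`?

22

filter rows where model in ['m1', 'm3']:
  model  epochs
1    m1      76
3    m3       8
4    m1      87
5    m3      88
6    m3      53
7    m1      33
8    m3      12
add column epochs_plus_10 = t['epochs'] + 10:
  model  epochs  epochs_plus_10
1    m1      76              86
3    m3       8              18
4    m1      87              97
5    m3      88              98
6    m3      53              63
7    m1      33              43
8    m3      12              22
take 5 rows with smallest epochs_plus_10:
  model  epochs  epochs_plus_10
3    m3       8              18
8    m3      12              22
7    m1      33              43
6    m3      53              63
1    m1      76              86
take first 2 rows:
  model  epochs  epochs_plus_10
3    m3       8              18
8    m3      12              22
Then the value at position 1, column 'epochs_plus_10': 22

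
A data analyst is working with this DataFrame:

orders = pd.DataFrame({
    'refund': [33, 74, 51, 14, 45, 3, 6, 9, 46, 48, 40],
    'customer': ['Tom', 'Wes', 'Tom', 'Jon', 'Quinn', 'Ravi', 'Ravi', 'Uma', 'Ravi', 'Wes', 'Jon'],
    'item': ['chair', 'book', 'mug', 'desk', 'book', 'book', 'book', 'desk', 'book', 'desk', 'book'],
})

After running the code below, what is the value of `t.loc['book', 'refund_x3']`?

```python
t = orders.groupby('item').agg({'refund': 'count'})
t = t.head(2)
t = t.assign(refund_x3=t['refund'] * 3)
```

18

group by item, count of refund:
       refund
item         
book        6
chair       1
desk        3
mug         1
take first 2 rows:
       refund
item         
book        6
chair       1
add column refund_x3 = t['refund'] * 3:
       refund  refund_x3
item                    
book        6         18
chair       1          3
Then the value at row 'book', column 'refund_x3': 18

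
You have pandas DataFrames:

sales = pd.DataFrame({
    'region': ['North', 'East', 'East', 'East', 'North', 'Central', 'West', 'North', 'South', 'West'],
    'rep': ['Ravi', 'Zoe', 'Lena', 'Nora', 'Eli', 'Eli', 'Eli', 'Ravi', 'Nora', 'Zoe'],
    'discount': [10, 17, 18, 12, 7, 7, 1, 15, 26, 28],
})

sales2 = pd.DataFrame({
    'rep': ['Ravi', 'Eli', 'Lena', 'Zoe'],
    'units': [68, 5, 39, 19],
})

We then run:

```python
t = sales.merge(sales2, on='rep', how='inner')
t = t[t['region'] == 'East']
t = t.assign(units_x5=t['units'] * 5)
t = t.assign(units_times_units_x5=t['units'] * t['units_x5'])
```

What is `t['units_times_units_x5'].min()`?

1805

merge on 'rep' (how='inner') → 8 rows:
    region   rep  discount  units
0    North  Ravi        10     68
1     East   Zoe        17     19
2     East  Lena        18     39
3    North   Eli         7      5
4  Central   Eli         7      5
5     West   Eli         1      5
6    North  Ravi        15     68
7     West   Zoe        28     19
filter rows where region == 'East':
  region   rep  discount  units
1   East   Zoe        17     19
2   East  Lena        18     39
add column units_x5 = t['units'] * 5:
  region   rep  discount  units  units_x5
1   East   Zoe        17     19        95
2   East  Lena        18     39       195
add column units_times_units_x5 = t['units'] * t['units_x5']:
  region   rep  discount  units  units_x5  units_times_units_x5
1   East   Zoe        17     19        95                  1805
2   East  Lena        18     39       195                  7605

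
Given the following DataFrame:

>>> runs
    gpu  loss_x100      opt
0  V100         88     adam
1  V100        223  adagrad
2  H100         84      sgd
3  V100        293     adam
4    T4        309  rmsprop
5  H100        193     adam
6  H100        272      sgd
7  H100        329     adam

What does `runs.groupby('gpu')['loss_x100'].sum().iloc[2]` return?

604

group by gpu, sum of loss_x100:
gpu
H100    878
T4      309
V100    604
Name: loss_x100, dtype: int64
value at position 2 → 604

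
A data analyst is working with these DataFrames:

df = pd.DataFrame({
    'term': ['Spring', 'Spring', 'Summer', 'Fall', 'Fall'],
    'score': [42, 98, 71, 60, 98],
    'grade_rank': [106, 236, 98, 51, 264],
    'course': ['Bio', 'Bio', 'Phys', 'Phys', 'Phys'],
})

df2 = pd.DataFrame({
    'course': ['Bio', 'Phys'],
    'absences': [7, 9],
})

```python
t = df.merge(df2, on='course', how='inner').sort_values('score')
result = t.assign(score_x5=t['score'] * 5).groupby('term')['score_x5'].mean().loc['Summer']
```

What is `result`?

355.0

merge on 'course' (how='inner') → 5 rows:
     term  score  grade_rank course  absences
0  Spring     42         106    Bio         7
1  Spring     98         236    Bio         7
2  Summer     71          98   Phys         9
3    Fall     60          51   Phys         9
4    Fall     98         264   Phys         9
sort by score:
     term  score  grade_rank course  absences
0  Spring     42         106    Bio         7
3    Fall     60          51   Phys         9
2  Summer     71          98   Phys         9
1  Spring     98         236    Bio         7
4    Fall     98         264   Phys         9
add column score_x5 = t['score'] * 5:
     term  score  grade_rank course  absences  score_x5
0  Spring     42         106    Bio         7       210
3    Fall     60          51   Phys         9       300
2  Summer     71          98   Phys         9       355
1  Spring     98         236    Bio         7       490
4    Fall     98         264   Phys         9       490
group by term, mean of score_x5:
term
Fall      395.0
Spring    350.0
Summer    355.0
Name: score_x5, dtype: float64
So loc['Summer'] = 355.0.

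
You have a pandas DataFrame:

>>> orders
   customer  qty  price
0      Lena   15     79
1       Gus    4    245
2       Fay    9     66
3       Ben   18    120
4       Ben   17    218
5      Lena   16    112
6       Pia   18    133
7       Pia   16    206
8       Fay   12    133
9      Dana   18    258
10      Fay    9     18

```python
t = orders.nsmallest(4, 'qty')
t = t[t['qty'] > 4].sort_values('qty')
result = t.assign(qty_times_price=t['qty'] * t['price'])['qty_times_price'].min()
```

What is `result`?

take 4 rows with smallest qty:
   customer  qty  price
1       Gus    4    245
2       Fay    9     66
10      Fay    9     18
8       Fay   12    133
filter rows where qty > 4:
   customer  qty  price
2       Fay    9     66
10      Fay    9     18
8       Fay   12    133
sort by qty:
   customer  qty  price
2       Fay    9     66
10      Fay    9     18
8       Fay   12    133
add column qty_times_price = t['qty'] * t['price']:
   customer  qty  price  qty_times_price
2       Fay    9     66              594
10      Fay    9     18              162
8       Fay   12    133             1596

162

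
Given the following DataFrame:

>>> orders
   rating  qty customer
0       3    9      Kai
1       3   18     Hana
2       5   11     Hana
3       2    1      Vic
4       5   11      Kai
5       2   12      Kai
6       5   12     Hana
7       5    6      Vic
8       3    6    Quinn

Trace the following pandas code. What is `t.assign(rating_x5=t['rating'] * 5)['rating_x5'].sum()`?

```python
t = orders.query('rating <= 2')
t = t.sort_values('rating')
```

20

filter rows where rating <= 2:
   rating  qty customer
3       2    1      Vic
5       2   12      Kai
sort by rating:
   rating  qty customer
3       2    1      Vic
5       2   12      Kai
add column rating_x5 = t['rating'] * 5:
   rating  qty customer  rating_x5
3       2    1      Vic         10
5       2   12      Kai         10
Finally, sum of column 'rating_x5' = 20.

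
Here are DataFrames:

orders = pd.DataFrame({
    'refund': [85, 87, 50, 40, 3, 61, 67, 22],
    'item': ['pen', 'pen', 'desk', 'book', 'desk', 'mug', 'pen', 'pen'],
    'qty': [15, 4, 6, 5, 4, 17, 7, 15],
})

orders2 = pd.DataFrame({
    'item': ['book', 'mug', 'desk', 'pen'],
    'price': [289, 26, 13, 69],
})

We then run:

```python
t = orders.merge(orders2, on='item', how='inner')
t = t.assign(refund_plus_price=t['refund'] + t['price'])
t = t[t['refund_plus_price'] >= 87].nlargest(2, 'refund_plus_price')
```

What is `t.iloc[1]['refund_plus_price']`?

merge on 'item' (how='inner') → 8 rows:
   refund  item  qty  price
0      85   pen   15     69
1      87   pen    4     69
2      50  desk    6     13
3      40  book    5    289
4       3  desk    4     13
5      61   mug   17     26
6      67   pen    7     69
7      22   pen   15     69
add column refund_plus_price = t['refund'] + t['price']:
   refund  item  qty  price  refund_plus_price
0      85   pen   15     69                154
1      87   pen    4     69                156
2      50  desk    6     13                 63
3      40  book    5    289                329
4       3  desk    4     13                 16
5      61   mug   17     26                 87
6      67   pen    7     69                136
7      22   pen   15     69                 91
filter rows where refund_plus_price >= 87:
   refund  item  qty  price  refund_plus_price
0      85   pen   15     69                154
1      87   pen    4     69                156
3      40  book    5    289                329
5      61   mug   17     26                 87
6      67   pen    7     69                136
7      22   pen   15     69                 91
take 2 rows with largest refund_plus_price:
   refund  item  qty  price  refund_plus_price
3      40  book    5    289                329
1      87   pen    4     69                156
Taking the value at position 1, column 'refund_plus_price' gives 156.

156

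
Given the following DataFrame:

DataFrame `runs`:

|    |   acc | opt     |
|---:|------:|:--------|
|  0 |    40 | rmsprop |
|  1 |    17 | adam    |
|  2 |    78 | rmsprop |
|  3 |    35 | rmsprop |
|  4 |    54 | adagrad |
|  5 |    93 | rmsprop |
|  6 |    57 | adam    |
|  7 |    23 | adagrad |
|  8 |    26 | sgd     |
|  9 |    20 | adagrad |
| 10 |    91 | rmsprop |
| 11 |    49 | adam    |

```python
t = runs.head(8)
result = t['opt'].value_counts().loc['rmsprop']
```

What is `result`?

take first 8 rows:
   acc      opt
0   40  rmsprop
1   17     adam
2   78  rmsprop
3   35  rmsprop
4   54  adagrad
5   93  rmsprop
6   57     adam
7   23  adagrad
value_counts of opt:
opt
rmsprop    4
adam       2
adagrad    2
Name: count, dtype: int64

4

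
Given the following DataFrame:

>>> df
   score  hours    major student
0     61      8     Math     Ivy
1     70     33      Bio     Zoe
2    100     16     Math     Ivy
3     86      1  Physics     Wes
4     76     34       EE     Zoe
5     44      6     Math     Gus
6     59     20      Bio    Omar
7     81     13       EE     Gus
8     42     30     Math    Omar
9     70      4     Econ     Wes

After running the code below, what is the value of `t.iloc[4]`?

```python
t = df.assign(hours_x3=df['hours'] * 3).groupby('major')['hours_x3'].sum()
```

add column hours_x3 = df['hours'] * 3:
   score  hours    major student  hours_x3
0     61      8     Math     Ivy        24
1     70     33      Bio     Zoe        99
2    100     16     Math     Ivy        48
3     86      1  Physics     Wes         3
4     76     34       EE     Zoe       102
5     44      6     Math     Gus        18
6     59     20      Bio    Omar        60
7     81     13       EE     Gus        39
8     42     30     Math    Omar        90
9     70      4     Econ     Wes        12
group by major, sum of hours_x3:
major
Bio        159
EE         141
Econ        12
Math       180
Physics      3
Name: hours_x3, dtype: int64
Hence 3.

3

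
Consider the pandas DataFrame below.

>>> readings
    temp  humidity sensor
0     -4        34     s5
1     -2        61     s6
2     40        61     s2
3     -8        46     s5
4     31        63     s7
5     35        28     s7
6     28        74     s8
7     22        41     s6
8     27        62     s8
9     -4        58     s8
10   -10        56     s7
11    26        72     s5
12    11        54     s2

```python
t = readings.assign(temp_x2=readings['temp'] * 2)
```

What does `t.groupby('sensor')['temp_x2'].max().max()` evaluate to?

add column temp_x2 = readings['temp'] * 2:
    temp  humidity sensor  temp_x2
0     -4        34     s5       -8
1     -2        61     s6       -4
2     40        61     s2       80
3     -8        46     s5      -16
4     31        63     s7       62
5     35        28     s7       70
6     28        74     s8       56
7     22        41     s6       44
8     27        62     s8       54
9     -4        58     s8       -8
10   -10        56     s7      -20
11    26        72     s5       52
12    11        54     s2       22
group by sensor, max of temp_x2:
sensor
s2    80
s5    52
s6    44
s7    70
s8    56
Name: temp_x2, dtype: int64
Finally, max of the resulting series = 80.

80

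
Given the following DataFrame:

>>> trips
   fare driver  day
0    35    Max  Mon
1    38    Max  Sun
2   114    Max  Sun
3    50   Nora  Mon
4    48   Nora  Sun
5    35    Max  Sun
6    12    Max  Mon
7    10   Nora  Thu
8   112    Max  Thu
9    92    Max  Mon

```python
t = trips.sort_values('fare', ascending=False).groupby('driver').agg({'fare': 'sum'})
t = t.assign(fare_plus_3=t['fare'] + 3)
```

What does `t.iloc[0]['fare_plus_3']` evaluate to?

sort by fare descending:
   fare driver  day
2   114    Max  Sun
8   112    Max  Thu
9    92    Max  Mon
3    50   Nora  Mon
4    48   Nora  Sun
1    38    Max  Sun
0    35    Max  Mon
5    35    Max  Sun
6    12    Max  Mon
7    10   Nora  Thu
group by driver, sum of fare:
        fare
driver      
Max      438
Nora     108
add column fare_plus_3 = t['fare'] + 3:
        fare  fare_plus_3
driver                   
Max      438          441
Nora     108          111

441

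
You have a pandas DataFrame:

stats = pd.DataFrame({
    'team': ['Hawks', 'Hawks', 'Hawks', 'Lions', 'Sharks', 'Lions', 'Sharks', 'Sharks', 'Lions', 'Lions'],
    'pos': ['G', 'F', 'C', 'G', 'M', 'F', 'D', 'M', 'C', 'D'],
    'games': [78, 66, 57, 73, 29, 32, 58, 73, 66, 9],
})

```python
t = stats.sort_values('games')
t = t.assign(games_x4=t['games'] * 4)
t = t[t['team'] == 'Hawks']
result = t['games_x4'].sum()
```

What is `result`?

sort by games:
     team pos  games
9   Lions   D      9
4  Sharks   M     29
5   Lions   F     32
2   Hawks   C     57
6  Sharks   D     58
1   Hawks   F     66
8   Lions   C     66
3   Lions   G     73
7  Sharks   M     73
0   Hawks   G     78
add column games_x4 = t['games'] * 4:
     team pos  games  games_x4
9   Lions   D      9        36
4  Sharks   M     29       116
5   Lions   F     32       128
2   Hawks   C     57       228
6  Sharks   D     58       232
1   Hawks   F     66       264
8   Lions   C     66       264
3   Lions   G     73       292
7  Sharks   M     73       292
0   Hawks   G     78       312
filter rows where team == 'Hawks':
    team pos  games  games_x4
2  Hawks   C     57       228
1  Hawks   F     66       264
0  Hawks   G     78       312

804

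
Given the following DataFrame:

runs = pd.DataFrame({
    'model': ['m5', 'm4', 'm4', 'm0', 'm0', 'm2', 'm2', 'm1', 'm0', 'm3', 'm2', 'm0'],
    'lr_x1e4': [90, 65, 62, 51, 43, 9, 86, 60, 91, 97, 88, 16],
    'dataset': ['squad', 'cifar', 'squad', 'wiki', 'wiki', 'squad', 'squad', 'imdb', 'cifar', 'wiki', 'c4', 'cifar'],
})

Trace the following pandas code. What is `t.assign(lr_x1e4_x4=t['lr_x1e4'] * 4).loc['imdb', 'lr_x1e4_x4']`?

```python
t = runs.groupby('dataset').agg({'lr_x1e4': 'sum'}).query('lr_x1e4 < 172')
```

group by dataset, sum of lr_x1e4:
         lr_x1e4
dataset         
c4            88
cifar        172
imdb          60
squad        247
wiki         191
filter rows where lr_x1e4 < 172:
         lr_x1e4
dataset         
c4            88
imdb          60
add column lr_x1e4_x4 = t['lr_x1e4'] * 4:
         lr_x1e4  lr_x1e4_x4
dataset                     
c4            88         352
imdb          60         240
The value at row 'imdb', column 'lr_x1e4_x4' is 240.

240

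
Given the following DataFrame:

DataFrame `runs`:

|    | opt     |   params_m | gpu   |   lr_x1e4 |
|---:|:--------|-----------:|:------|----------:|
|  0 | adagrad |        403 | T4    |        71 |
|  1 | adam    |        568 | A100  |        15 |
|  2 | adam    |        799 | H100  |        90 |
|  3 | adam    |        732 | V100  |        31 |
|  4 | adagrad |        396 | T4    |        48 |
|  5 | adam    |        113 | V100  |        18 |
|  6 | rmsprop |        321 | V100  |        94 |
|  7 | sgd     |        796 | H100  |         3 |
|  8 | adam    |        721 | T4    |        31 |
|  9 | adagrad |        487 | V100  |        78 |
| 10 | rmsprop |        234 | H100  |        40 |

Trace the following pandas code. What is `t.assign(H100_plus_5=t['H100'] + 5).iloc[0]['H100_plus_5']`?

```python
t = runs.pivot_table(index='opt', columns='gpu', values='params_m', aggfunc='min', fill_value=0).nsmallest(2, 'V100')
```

801

pivot: rows=opt, cols=gpu, min(params_m):
gpu      A100  H100   T4  V100
opt                           
adagrad     0     0  396   487
adam      568   799  721   113
rmsprop     0   234    0   321
sgd         0   796    0     0
take 2 rows with smallest V100:
gpu   A100  H100   T4  V100
opt                        
sgd      0   796    0     0
adam   568   799  721   113
add column H100_plus_5 = t['H100'] + 5:
gpu   A100  H100   T4  V100  H100_plus_5
opt                                     
sgd      0   796    0     0          801
adam   568   799  721   113          804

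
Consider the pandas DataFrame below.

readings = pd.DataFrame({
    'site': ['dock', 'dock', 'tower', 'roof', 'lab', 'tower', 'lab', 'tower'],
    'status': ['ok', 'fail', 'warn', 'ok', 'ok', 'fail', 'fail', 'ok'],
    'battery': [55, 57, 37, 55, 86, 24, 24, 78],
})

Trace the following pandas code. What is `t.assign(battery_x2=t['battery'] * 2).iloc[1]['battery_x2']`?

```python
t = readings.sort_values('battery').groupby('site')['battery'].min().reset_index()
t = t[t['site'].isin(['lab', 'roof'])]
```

sort by battery:
    site status  battery
5  tower   fail       24
6    lab   fail       24
2  tower   warn       37
0   dock     ok       55
3   roof     ok       55
1   dock   fail       57
7  tower     ok       78
4    lab     ok       86
group by site, min of battery:
site
dock     55
lab      24
roof     55
tower    24
Name: battery, dtype: int64
reset_index():
    site  battery
0   dock       55
1    lab       24
2   roof       55
3  tower       24
filter rows where site in ['lab', 'roof']:
   site  battery
1   lab       24
2  roof       55
add column battery_x2 = t['battery'] * 2:
   site  battery  battery_x2
1   lab       24          48
2  roof       55         110

110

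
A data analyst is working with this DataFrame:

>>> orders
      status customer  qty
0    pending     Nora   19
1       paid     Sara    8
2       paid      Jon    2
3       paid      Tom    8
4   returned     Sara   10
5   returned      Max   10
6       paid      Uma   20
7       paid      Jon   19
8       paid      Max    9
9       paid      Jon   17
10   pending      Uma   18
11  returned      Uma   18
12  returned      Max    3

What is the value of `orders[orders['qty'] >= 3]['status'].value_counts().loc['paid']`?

filter rows where qty >= 3:
      status customer  qty
0    pending     Nora   19
1       paid     Sara    8
3       paid      Tom    8
4   returned     Sara   10
5   returned      Max   10
6       paid      Uma   20
7       paid      Jon   19
8       paid      Max    9
9       paid      Jon   17
10   pending      Uma   18
11  returned      Uma   18
12  returned      Max    3
value_counts of status:
status
paid        6
returned    4
pending     2
Name: count, dtype: int64

6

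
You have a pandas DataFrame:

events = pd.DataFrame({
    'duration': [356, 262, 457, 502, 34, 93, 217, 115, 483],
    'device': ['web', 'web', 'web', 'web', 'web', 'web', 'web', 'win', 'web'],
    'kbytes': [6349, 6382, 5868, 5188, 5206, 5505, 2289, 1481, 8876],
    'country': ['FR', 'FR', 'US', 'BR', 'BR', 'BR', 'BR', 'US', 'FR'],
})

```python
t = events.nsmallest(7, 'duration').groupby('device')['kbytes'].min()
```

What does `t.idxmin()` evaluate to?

take 7 rows with smallest duration:
   duration device  kbytes country
4        34    web    5206      BR
5        93    web    5505      BR
7       115    win    1481      US
6       217    web    2289      BR
1       262    web    6382      FR
0       356    web    6349      FR
2       457    web    5868      US
group by device, min of kbytes:
device
web    2289
win    1481
Name: kbytes, dtype: int64

win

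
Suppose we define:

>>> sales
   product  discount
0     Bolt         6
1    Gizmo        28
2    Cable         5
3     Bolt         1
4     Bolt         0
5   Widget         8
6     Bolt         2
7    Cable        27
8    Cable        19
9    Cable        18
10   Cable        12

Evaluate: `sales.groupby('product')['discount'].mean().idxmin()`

group by product, mean of discount:
product
Bolt       2.25
Cable     16.20
Gizmo     28.00
Widget     8.00
Name: discount, dtype: float64
Reading off the label with the smallest value, we get Bolt.

Bolt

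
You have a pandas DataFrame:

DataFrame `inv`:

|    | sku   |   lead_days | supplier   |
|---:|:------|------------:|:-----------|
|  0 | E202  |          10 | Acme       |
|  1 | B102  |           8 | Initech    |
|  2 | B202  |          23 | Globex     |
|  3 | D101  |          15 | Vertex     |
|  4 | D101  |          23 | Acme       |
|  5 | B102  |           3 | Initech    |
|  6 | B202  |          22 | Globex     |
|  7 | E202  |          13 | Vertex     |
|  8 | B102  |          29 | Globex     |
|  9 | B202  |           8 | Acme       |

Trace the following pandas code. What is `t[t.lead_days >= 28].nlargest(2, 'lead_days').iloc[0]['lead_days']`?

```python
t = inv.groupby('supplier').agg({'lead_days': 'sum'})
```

74

group by supplier, sum of lead_days:
          lead_days
supplier           
Acme             41
Globex           74
Initech          11
Vertex           28
filter rows where lead_days >= 28:
          lead_days
supplier           
Acme             41
Globex           74
Vertex           28
take 2 rows with largest lead_days:
          lead_days
supplier           
Globex           74
Acme             41
So iloc[0]['lead_days'] = 74.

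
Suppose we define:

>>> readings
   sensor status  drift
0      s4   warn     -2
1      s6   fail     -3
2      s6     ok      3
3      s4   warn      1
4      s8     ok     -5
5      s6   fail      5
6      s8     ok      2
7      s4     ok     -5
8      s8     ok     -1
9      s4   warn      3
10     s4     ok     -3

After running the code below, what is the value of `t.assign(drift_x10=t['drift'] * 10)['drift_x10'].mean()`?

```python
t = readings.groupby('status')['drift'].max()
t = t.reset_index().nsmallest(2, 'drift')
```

group by status, max of drift:
status
fail    5
ok      3
warn    3
Name: drift, dtype: int64
reset_index():
  status  drift
0   fail      5
1     ok      3
2   warn      3
take 2 rows with smallest drift:
  status  drift
1     ok      3
2   warn      3
add column drift_x10 = t['drift'] * 10:
  status  drift  drift_x10
1     ok      3         30
2   warn      3         30

30.0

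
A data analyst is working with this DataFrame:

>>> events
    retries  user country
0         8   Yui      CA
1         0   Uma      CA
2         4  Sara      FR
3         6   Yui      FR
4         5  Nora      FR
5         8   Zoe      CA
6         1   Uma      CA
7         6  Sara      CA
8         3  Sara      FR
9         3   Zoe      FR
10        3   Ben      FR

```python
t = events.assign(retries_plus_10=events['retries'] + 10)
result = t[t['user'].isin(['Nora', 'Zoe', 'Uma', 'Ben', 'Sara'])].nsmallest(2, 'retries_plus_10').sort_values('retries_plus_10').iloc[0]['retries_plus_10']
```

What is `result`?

10

add column retries_plus_10 = events['retries'] + 10:
    retries  user country  retries_plus_10
0         8   Yui      CA               18
1         0   Uma      CA               10
2         4  Sara      FR               14
3         6   Yui      FR               16
4         5  Nora      FR               15
5         8   Zoe      CA               18
6         1   Uma      CA               11
7         6  Sara      CA               16
8         3  Sara      FR               13
9         3   Zoe      FR               13
10        3   Ben      FR               13
filter rows where user in ['Nora', 'Zoe', 'Uma', 'Ben', 'Sara']:
    retries  user country  retries_plus_10
1         0   Uma      CA               10
2         4  Sara      FR               14
4         5  Nora      FR               15
5         8   Zoe      CA               18
6         1   Uma      CA               11
7         6  Sara      CA               16
8         3  Sara      FR               13
9         3   Zoe      FR               13
10        3   Ben      FR               13
take 2 rows with smallest retries_plus_10:
   retries user country  retries_plus_10
1        0  Uma      CA               10
6        1  Uma      CA               11
sort by retries_plus_10:
   retries user country  retries_plus_10
1        0  Uma      CA               10
6        1  Uma      CA               11
Reading off the value at position 0, column 'retries_plus_10', we get 10.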